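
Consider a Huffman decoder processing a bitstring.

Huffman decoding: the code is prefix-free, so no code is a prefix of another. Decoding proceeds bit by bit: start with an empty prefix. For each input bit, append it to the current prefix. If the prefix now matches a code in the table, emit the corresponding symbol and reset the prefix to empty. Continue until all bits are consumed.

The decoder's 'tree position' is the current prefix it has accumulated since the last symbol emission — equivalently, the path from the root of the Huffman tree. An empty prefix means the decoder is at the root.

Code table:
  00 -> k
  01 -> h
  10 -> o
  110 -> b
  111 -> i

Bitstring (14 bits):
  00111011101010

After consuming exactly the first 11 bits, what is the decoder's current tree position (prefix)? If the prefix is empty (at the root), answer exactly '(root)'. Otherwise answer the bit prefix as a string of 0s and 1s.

Answer: 1

Derivation:
Bit 0: prefix='0' (no match yet)
Bit 1: prefix='00' -> emit 'k', reset
Bit 2: prefix='1' (no match yet)
Bit 3: prefix='11' (no match yet)
Bit 4: prefix='111' -> emit 'i', reset
Bit 5: prefix='0' (no match yet)
Bit 6: prefix='01' -> emit 'h', reset
Bit 7: prefix='1' (no match yet)
Bit 8: prefix='11' (no match yet)
Bit 9: prefix='110' -> emit 'b', reset
Bit 10: prefix='1' (no match yet)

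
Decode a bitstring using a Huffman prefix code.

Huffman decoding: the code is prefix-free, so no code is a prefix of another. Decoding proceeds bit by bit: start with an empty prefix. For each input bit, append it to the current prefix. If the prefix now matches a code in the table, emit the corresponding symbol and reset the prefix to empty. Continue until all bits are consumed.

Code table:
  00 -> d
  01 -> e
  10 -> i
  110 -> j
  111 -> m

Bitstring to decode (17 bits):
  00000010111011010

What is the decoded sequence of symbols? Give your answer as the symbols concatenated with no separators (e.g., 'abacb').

Answer: dddimeii

Derivation:
Bit 0: prefix='0' (no match yet)
Bit 1: prefix='00' -> emit 'd', reset
Bit 2: prefix='0' (no match yet)
Bit 3: prefix='00' -> emit 'd', reset
Bit 4: prefix='0' (no match yet)
Bit 5: prefix='00' -> emit 'd', reset
Bit 6: prefix='1' (no match yet)
Bit 7: prefix='10' -> emit 'i', reset
Bit 8: prefix='1' (no match yet)
Bit 9: prefix='11' (no match yet)
Bit 10: prefix='111' -> emit 'm', reset
Bit 11: prefix='0' (no match yet)
Bit 12: prefix='01' -> emit 'e', reset
Bit 13: prefix='1' (no match yet)
Bit 14: prefix='10' -> emit 'i', reset
Bit 15: prefix='1' (no match yet)
Bit 16: prefix='10' -> emit 'i', reset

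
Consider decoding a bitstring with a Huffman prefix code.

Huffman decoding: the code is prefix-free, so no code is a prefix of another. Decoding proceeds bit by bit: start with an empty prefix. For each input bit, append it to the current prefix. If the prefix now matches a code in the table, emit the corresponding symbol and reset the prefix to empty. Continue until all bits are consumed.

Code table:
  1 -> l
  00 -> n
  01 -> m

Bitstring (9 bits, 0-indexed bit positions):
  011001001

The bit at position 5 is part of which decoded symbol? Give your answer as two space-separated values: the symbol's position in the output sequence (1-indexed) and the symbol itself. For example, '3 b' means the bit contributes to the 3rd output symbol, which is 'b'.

Answer: 4 l

Derivation:
Bit 0: prefix='0' (no match yet)
Bit 1: prefix='01' -> emit 'm', reset
Bit 2: prefix='1' -> emit 'l', reset
Bit 3: prefix='0' (no match yet)
Bit 4: prefix='00' -> emit 'n', reset
Bit 5: prefix='1' -> emit 'l', reset
Bit 6: prefix='0' (no match yet)
Bit 7: prefix='00' -> emit 'n', reset
Bit 8: prefix='1' -> emit 'l', reset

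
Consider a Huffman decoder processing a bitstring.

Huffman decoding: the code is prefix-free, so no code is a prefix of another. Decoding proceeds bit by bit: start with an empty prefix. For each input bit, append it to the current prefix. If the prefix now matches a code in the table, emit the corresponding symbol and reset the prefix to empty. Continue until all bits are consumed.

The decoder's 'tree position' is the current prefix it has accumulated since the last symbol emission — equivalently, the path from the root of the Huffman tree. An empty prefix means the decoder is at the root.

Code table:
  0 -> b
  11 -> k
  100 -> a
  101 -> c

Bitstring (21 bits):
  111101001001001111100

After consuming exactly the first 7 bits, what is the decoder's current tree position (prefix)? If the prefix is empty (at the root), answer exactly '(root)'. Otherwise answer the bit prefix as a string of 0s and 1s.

Bit 0: prefix='1' (no match yet)
Bit 1: prefix='11' -> emit 'k', reset
Bit 2: prefix='1' (no match yet)
Bit 3: prefix='11' -> emit 'k', reset
Bit 4: prefix='0' -> emit 'b', reset
Bit 5: prefix='1' (no match yet)
Bit 6: prefix='10' (no match yet)

Answer: 10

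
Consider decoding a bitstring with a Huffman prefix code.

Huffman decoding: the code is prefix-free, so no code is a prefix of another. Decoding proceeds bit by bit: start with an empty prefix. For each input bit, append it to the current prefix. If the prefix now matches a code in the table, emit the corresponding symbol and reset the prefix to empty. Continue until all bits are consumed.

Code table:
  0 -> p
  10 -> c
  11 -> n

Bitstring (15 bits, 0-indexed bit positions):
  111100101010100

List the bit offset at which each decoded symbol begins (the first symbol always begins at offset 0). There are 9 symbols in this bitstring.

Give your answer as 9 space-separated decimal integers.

Bit 0: prefix='1' (no match yet)
Bit 1: prefix='11' -> emit 'n', reset
Bit 2: prefix='1' (no match yet)
Bit 3: prefix='11' -> emit 'n', reset
Bit 4: prefix='0' -> emit 'p', reset
Bit 5: prefix='0' -> emit 'p', reset
Bit 6: prefix='1' (no match yet)
Bit 7: prefix='10' -> emit 'c', reset
Bit 8: prefix='1' (no match yet)
Bit 9: prefix='10' -> emit 'c', reset
Bit 10: prefix='1' (no match yet)
Bit 11: prefix='10' -> emit 'c', reset
Bit 12: prefix='1' (no match yet)
Bit 13: prefix='10' -> emit 'c', reset
Bit 14: prefix='0' -> emit 'p', reset

Answer: 0 2 4 5 6 8 10 12 14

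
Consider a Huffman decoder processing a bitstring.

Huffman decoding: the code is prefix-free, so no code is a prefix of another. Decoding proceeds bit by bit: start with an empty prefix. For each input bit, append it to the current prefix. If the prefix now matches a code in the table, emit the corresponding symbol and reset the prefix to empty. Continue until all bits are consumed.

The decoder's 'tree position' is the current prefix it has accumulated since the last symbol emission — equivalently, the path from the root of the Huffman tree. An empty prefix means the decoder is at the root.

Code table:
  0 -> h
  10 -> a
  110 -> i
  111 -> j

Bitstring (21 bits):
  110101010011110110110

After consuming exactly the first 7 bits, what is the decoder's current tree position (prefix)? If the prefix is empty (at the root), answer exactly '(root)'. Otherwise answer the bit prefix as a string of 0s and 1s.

Bit 0: prefix='1' (no match yet)
Bit 1: prefix='11' (no match yet)
Bit 2: prefix='110' -> emit 'i', reset
Bit 3: prefix='1' (no match yet)
Bit 4: prefix='10' -> emit 'a', reset
Bit 5: prefix='1' (no match yet)
Bit 6: prefix='10' -> emit 'a', reset

Answer: (root)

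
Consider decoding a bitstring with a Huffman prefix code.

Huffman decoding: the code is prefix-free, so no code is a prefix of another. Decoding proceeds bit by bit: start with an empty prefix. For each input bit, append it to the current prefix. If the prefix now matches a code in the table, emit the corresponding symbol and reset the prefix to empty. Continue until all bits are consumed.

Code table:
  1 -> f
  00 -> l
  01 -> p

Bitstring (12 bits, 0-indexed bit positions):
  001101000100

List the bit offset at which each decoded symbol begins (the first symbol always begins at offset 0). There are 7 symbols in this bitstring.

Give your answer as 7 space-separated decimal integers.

Answer: 0 2 3 4 6 8 10

Derivation:
Bit 0: prefix='0' (no match yet)
Bit 1: prefix='00' -> emit 'l', reset
Bit 2: prefix='1' -> emit 'f', reset
Bit 3: prefix='1' -> emit 'f', reset
Bit 4: prefix='0' (no match yet)
Bit 5: prefix='01' -> emit 'p', reset
Bit 6: prefix='0' (no match yet)
Bit 7: prefix='00' -> emit 'l', reset
Bit 8: prefix='0' (no match yet)
Bit 9: prefix='01' -> emit 'p', reset
Bit 10: prefix='0' (no match yet)
Bit 11: prefix='00' -> emit 'l', reset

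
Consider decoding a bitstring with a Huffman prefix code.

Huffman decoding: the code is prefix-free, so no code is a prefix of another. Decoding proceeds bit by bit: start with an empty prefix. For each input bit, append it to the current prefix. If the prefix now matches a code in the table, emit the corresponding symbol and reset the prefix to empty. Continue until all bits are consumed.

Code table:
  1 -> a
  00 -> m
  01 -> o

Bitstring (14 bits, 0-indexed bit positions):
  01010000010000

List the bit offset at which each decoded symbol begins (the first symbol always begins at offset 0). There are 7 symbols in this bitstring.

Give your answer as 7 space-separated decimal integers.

Bit 0: prefix='0' (no match yet)
Bit 1: prefix='01' -> emit 'o', reset
Bit 2: prefix='0' (no match yet)
Bit 3: prefix='01' -> emit 'o', reset
Bit 4: prefix='0' (no match yet)
Bit 5: prefix='00' -> emit 'm', reset
Bit 6: prefix='0' (no match yet)
Bit 7: prefix='00' -> emit 'm', reset
Bit 8: prefix='0' (no match yet)
Bit 9: prefix='01' -> emit 'o', reset
Bit 10: prefix='0' (no match yet)
Bit 11: prefix='00' -> emit 'm', reset
Bit 12: prefix='0' (no match yet)
Bit 13: prefix='00' -> emit 'm', reset

Answer: 0 2 4 6 8 10 12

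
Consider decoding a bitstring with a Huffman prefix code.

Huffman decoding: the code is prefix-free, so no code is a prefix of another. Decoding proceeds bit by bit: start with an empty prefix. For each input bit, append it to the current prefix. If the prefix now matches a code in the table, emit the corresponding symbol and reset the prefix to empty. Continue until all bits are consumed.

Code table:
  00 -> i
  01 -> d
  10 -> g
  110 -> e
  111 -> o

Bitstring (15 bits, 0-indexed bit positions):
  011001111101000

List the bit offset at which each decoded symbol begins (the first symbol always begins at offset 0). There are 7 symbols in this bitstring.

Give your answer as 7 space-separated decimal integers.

Answer: 0 2 4 6 9 11 13

Derivation:
Bit 0: prefix='0' (no match yet)
Bit 1: prefix='01' -> emit 'd', reset
Bit 2: prefix='1' (no match yet)
Bit 3: prefix='10' -> emit 'g', reset
Bit 4: prefix='0' (no match yet)
Bit 5: prefix='01' -> emit 'd', reset
Bit 6: prefix='1' (no match yet)
Bit 7: prefix='11' (no match yet)
Bit 8: prefix='111' -> emit 'o', reset
Bit 9: prefix='1' (no match yet)
Bit 10: prefix='10' -> emit 'g', reset
Bit 11: prefix='1' (no match yet)
Bit 12: prefix='10' -> emit 'g', reset
Bit 13: prefix='0' (no match yet)
Bit 14: prefix='00' -> emit 'i', reset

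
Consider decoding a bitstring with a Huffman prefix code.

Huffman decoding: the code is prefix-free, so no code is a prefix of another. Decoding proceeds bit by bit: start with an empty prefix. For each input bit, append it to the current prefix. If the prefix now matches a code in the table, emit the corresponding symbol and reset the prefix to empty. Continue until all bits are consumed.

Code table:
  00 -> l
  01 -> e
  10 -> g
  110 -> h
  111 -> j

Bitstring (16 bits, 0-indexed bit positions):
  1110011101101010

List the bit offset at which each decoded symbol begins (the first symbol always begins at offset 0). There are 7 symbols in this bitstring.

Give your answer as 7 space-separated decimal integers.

Answer: 0 3 5 8 10 12 14

Derivation:
Bit 0: prefix='1' (no match yet)
Bit 1: prefix='11' (no match yet)
Bit 2: prefix='111' -> emit 'j', reset
Bit 3: prefix='0' (no match yet)
Bit 4: prefix='00' -> emit 'l', reset
Bit 5: prefix='1' (no match yet)
Bit 6: prefix='11' (no match yet)
Bit 7: prefix='111' -> emit 'j', reset
Bit 8: prefix='0' (no match yet)
Bit 9: prefix='01' -> emit 'e', reset
Bit 10: prefix='1' (no match yet)
Bit 11: prefix='10' -> emit 'g', reset
Bit 12: prefix='1' (no match yet)
Bit 13: prefix='10' -> emit 'g', reset
Bit 14: prefix='1' (no match yet)
Bit 15: prefix='10' -> emit 'g', reset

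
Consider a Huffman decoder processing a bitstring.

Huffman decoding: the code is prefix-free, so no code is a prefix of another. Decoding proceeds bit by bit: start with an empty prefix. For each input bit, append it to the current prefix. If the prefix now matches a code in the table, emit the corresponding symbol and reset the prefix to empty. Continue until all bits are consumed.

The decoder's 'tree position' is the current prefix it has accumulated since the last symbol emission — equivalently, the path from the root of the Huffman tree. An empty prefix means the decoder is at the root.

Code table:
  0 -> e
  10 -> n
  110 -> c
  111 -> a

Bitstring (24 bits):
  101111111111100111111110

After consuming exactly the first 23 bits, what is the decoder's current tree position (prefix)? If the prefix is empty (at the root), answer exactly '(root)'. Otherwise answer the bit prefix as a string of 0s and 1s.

Bit 0: prefix='1' (no match yet)
Bit 1: prefix='10' -> emit 'n', reset
Bit 2: prefix='1' (no match yet)
Bit 3: prefix='11' (no match yet)
Bit 4: prefix='111' -> emit 'a', reset
Bit 5: prefix='1' (no match yet)
Bit 6: prefix='11' (no match yet)
Bit 7: prefix='111' -> emit 'a', reset
Bit 8: prefix='1' (no match yet)
Bit 9: prefix='11' (no match yet)
Bit 10: prefix='111' -> emit 'a', reset
Bit 11: prefix='1' (no match yet)
Bit 12: prefix='11' (no match yet)
Bit 13: prefix='110' -> emit 'c', reset
Bit 14: prefix='0' -> emit 'e', reset
Bit 15: prefix='1' (no match yet)
Bit 16: prefix='11' (no match yet)
Bit 17: prefix='111' -> emit 'a', reset
Bit 18: prefix='1' (no match yet)
Bit 19: prefix='11' (no match yet)
Bit 20: prefix='111' -> emit 'a', reset
Bit 21: prefix='1' (no match yet)
Bit 22: prefix='11' (no match yet)

Answer: 11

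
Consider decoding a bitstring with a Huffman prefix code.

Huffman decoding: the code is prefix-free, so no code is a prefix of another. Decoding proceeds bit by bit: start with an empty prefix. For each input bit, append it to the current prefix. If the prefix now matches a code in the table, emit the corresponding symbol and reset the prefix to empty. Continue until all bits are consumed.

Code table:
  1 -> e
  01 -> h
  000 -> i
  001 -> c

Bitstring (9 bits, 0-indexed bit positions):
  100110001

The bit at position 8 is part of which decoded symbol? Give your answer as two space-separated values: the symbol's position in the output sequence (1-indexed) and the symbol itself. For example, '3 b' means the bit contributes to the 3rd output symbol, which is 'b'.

Bit 0: prefix='1' -> emit 'e', reset
Bit 1: prefix='0' (no match yet)
Bit 2: prefix='00' (no match yet)
Bit 3: prefix='001' -> emit 'c', reset
Bit 4: prefix='1' -> emit 'e', reset
Bit 5: prefix='0' (no match yet)
Bit 6: prefix='00' (no match yet)
Bit 7: prefix='000' -> emit 'i', reset
Bit 8: prefix='1' -> emit 'e', reset

Answer: 5 e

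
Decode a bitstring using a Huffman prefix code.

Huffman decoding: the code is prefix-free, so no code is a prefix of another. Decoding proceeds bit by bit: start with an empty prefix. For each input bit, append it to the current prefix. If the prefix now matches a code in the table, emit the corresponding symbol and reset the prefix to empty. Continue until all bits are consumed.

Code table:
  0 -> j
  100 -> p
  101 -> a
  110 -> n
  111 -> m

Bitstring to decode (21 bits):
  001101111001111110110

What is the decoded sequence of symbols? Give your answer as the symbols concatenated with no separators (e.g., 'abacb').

Bit 0: prefix='0' -> emit 'j', reset
Bit 1: prefix='0' -> emit 'j', reset
Bit 2: prefix='1' (no match yet)
Bit 3: prefix='11' (no match yet)
Bit 4: prefix='110' -> emit 'n', reset
Bit 5: prefix='1' (no match yet)
Bit 6: prefix='11' (no match yet)
Bit 7: prefix='111' -> emit 'm', reset
Bit 8: prefix='1' (no match yet)
Bit 9: prefix='10' (no match yet)
Bit 10: prefix='100' -> emit 'p', reset
Bit 11: prefix='1' (no match yet)
Bit 12: prefix='11' (no match yet)
Bit 13: prefix='111' -> emit 'm', reset
Bit 14: prefix='1' (no match yet)
Bit 15: prefix='11' (no match yet)
Bit 16: prefix='111' -> emit 'm', reset
Bit 17: prefix='0' -> emit 'j', reset
Bit 18: prefix='1' (no match yet)
Bit 19: prefix='11' (no match yet)
Bit 20: prefix='110' -> emit 'n', reset

Answer: jjnmpmmjn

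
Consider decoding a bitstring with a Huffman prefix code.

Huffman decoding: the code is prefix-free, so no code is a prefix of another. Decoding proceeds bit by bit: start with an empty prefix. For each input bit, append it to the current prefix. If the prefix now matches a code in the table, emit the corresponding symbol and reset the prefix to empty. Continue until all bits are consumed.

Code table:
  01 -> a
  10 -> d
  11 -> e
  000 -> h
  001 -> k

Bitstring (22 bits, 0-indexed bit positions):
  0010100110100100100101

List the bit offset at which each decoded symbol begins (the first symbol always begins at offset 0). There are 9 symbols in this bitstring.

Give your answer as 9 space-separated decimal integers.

Bit 0: prefix='0' (no match yet)
Bit 1: prefix='00' (no match yet)
Bit 2: prefix='001' -> emit 'k', reset
Bit 3: prefix='0' (no match yet)
Bit 4: prefix='01' -> emit 'a', reset
Bit 5: prefix='0' (no match yet)
Bit 6: prefix='00' (no match yet)
Bit 7: prefix='001' -> emit 'k', reset
Bit 8: prefix='1' (no match yet)
Bit 9: prefix='10' -> emit 'd', reset
Bit 10: prefix='1' (no match yet)
Bit 11: prefix='10' -> emit 'd', reset
Bit 12: prefix='0' (no match yet)
Bit 13: prefix='01' -> emit 'a', reset
Bit 14: prefix='0' (no match yet)
Bit 15: prefix='00' (no match yet)
Bit 16: prefix='001' -> emit 'k', reset
Bit 17: prefix='0' (no match yet)
Bit 18: prefix='00' (no match yet)
Bit 19: prefix='001' -> emit 'k', reset
Bit 20: prefix='0' (no match yet)
Bit 21: prefix='01' -> emit 'a', reset

Answer: 0 3 5 8 10 12 14 17 20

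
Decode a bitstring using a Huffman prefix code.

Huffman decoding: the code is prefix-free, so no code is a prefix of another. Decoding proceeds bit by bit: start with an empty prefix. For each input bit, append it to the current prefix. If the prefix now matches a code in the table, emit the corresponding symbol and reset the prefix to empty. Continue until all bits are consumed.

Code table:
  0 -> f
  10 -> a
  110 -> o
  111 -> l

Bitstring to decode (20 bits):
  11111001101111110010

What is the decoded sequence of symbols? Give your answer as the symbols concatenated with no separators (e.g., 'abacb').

Bit 0: prefix='1' (no match yet)
Bit 1: prefix='11' (no match yet)
Bit 2: prefix='111' -> emit 'l', reset
Bit 3: prefix='1' (no match yet)
Bit 4: prefix='11' (no match yet)
Bit 5: prefix='110' -> emit 'o', reset
Bit 6: prefix='0' -> emit 'f', reset
Bit 7: prefix='1' (no match yet)
Bit 8: prefix='11' (no match yet)
Bit 9: prefix='110' -> emit 'o', reset
Bit 10: prefix='1' (no match yet)
Bit 11: prefix='11' (no match yet)
Bit 12: prefix='111' -> emit 'l', reset
Bit 13: prefix='1' (no match yet)
Bit 14: prefix='11' (no match yet)
Bit 15: prefix='111' -> emit 'l', reset
Bit 16: prefix='0' -> emit 'f', reset
Bit 17: prefix='0' -> emit 'f', reset
Bit 18: prefix='1' (no match yet)
Bit 19: prefix='10' -> emit 'a', reset

Answer: lofollffa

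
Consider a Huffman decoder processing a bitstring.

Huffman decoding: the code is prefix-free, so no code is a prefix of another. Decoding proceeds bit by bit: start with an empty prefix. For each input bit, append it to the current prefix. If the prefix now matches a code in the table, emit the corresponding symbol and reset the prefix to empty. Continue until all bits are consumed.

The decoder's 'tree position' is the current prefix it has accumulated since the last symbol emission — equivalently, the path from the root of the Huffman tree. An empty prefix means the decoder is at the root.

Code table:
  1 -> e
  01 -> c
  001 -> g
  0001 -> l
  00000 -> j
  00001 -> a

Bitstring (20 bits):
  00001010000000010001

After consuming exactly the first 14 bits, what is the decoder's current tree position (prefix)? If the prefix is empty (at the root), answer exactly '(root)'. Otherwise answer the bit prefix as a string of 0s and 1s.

Bit 0: prefix='0' (no match yet)
Bit 1: prefix='00' (no match yet)
Bit 2: prefix='000' (no match yet)
Bit 3: prefix='0000' (no match yet)
Bit 4: prefix='00001' -> emit 'a', reset
Bit 5: prefix='0' (no match yet)
Bit 6: prefix='01' -> emit 'c', reset
Bit 7: prefix='0' (no match yet)
Bit 8: prefix='00' (no match yet)
Bit 9: prefix='000' (no match yet)
Bit 10: prefix='0000' (no match yet)
Bit 11: prefix='00000' -> emit 'j', reset
Bit 12: prefix='0' (no match yet)
Bit 13: prefix='00' (no match yet)

Answer: 00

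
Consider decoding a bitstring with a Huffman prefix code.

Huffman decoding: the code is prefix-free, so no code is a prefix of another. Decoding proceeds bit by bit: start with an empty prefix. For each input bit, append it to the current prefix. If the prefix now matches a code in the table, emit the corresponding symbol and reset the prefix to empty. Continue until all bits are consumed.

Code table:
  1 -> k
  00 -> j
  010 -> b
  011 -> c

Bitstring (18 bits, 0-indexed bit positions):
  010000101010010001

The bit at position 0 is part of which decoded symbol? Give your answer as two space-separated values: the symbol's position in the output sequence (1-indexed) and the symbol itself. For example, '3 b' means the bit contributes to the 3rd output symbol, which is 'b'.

Answer: 1 b

Derivation:
Bit 0: prefix='0' (no match yet)
Bit 1: prefix='01' (no match yet)
Bit 2: prefix='010' -> emit 'b', reset
Bit 3: prefix='0' (no match yet)
Bit 4: prefix='00' -> emit 'j', reset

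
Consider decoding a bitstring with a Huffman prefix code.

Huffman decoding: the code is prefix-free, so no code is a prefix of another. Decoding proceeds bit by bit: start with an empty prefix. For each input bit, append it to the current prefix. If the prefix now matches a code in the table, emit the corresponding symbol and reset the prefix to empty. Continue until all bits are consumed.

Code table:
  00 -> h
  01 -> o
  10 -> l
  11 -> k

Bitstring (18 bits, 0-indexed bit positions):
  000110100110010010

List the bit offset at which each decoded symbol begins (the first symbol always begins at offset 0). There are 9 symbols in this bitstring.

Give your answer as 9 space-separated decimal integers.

Answer: 0 2 4 6 8 10 12 14 16

Derivation:
Bit 0: prefix='0' (no match yet)
Bit 1: prefix='00' -> emit 'h', reset
Bit 2: prefix='0' (no match yet)
Bit 3: prefix='01' -> emit 'o', reset
Bit 4: prefix='1' (no match yet)
Bit 5: prefix='10' -> emit 'l', reset
Bit 6: prefix='1' (no match yet)
Bit 7: prefix='10' -> emit 'l', reset
Bit 8: prefix='0' (no match yet)
Bit 9: prefix='01' -> emit 'o', reset
Bit 10: prefix='1' (no match yet)
Bit 11: prefix='10' -> emit 'l', reset
Bit 12: prefix='0' (no match yet)
Bit 13: prefix='01' -> emit 'o', reset
Bit 14: prefix='0' (no match yet)
Bit 15: prefix='00' -> emit 'h', reset
Bit 16: prefix='1' (no match yet)
Bit 17: prefix='10' -> emit 'l', reset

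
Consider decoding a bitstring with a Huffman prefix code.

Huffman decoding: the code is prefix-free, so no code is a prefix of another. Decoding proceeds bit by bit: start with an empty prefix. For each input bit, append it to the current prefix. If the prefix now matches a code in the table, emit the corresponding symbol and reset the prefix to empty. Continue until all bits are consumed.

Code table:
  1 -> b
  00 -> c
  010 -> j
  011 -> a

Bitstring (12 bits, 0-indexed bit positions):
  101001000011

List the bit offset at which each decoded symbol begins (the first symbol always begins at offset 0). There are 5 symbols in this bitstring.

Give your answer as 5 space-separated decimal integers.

Answer: 0 1 4 7 9

Derivation:
Bit 0: prefix='1' -> emit 'b', reset
Bit 1: prefix='0' (no match yet)
Bit 2: prefix='01' (no match yet)
Bit 3: prefix='010' -> emit 'j', reset
Bit 4: prefix='0' (no match yet)
Bit 5: prefix='01' (no match yet)
Bit 6: prefix='010' -> emit 'j', reset
Bit 7: prefix='0' (no match yet)
Bit 8: prefix='00' -> emit 'c', reset
Bit 9: prefix='0' (no match yet)
Bit 10: prefix='01' (no match yet)
Bit 11: prefix='011' -> emit 'a', reset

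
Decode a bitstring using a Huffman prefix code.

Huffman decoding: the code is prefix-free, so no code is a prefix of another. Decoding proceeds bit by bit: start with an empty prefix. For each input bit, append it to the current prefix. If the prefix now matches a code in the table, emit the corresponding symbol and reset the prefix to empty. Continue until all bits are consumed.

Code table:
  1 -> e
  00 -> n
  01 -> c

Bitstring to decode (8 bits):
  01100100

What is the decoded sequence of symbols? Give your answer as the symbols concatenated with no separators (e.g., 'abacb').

Answer: cenen

Derivation:
Bit 0: prefix='0' (no match yet)
Bit 1: prefix='01' -> emit 'c', reset
Bit 2: prefix='1' -> emit 'e', reset
Bit 3: prefix='0' (no match yet)
Bit 4: prefix='00' -> emit 'n', reset
Bit 5: prefix='1' -> emit 'e', reset
Bit 6: prefix='0' (no match yet)
Bit 7: prefix='00' -> emit 'n', reset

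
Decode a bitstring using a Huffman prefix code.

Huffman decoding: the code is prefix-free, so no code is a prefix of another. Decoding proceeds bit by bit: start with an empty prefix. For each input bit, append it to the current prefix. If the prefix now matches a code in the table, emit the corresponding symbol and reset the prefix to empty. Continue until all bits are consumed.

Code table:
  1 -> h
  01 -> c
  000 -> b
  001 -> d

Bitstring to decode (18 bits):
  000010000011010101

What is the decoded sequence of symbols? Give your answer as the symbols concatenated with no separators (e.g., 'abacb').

Bit 0: prefix='0' (no match yet)
Bit 1: prefix='00' (no match yet)
Bit 2: prefix='000' -> emit 'b', reset
Bit 3: prefix='0' (no match yet)
Bit 4: prefix='01' -> emit 'c', reset
Bit 5: prefix='0' (no match yet)
Bit 6: prefix='00' (no match yet)
Bit 7: prefix='000' -> emit 'b', reset
Bit 8: prefix='0' (no match yet)
Bit 9: prefix='00' (no match yet)
Bit 10: prefix='001' -> emit 'd', reset
Bit 11: prefix='1' -> emit 'h', reset
Bit 12: prefix='0' (no match yet)
Bit 13: prefix='01' -> emit 'c', reset
Bit 14: prefix='0' (no match yet)
Bit 15: prefix='01' -> emit 'c', reset
Bit 16: prefix='0' (no match yet)
Bit 17: prefix='01' -> emit 'c', reset

Answer: bcbdhccc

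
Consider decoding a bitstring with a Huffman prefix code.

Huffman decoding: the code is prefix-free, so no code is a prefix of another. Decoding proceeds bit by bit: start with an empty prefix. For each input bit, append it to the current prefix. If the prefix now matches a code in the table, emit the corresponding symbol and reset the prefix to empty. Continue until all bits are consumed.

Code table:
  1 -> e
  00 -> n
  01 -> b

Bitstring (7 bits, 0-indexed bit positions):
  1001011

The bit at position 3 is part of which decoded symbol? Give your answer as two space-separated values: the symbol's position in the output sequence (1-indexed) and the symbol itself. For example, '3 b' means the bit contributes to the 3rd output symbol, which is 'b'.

Bit 0: prefix='1' -> emit 'e', reset
Bit 1: prefix='0' (no match yet)
Bit 2: prefix='00' -> emit 'n', reset
Bit 3: prefix='1' -> emit 'e', reset
Bit 4: prefix='0' (no match yet)
Bit 5: prefix='01' -> emit 'b', reset
Bit 6: prefix='1' -> emit 'e', reset

Answer: 3 e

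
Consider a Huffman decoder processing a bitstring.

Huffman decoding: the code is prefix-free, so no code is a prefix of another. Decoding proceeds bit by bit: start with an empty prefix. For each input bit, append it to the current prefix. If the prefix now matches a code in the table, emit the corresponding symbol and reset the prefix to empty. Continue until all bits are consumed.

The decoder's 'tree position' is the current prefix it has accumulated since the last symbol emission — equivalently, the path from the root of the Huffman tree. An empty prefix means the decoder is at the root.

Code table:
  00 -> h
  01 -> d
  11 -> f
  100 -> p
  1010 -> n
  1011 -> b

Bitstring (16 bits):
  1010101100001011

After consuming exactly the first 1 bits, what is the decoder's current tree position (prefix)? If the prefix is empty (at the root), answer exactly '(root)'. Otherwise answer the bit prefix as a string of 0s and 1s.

Bit 0: prefix='1' (no match yet)

Answer: 1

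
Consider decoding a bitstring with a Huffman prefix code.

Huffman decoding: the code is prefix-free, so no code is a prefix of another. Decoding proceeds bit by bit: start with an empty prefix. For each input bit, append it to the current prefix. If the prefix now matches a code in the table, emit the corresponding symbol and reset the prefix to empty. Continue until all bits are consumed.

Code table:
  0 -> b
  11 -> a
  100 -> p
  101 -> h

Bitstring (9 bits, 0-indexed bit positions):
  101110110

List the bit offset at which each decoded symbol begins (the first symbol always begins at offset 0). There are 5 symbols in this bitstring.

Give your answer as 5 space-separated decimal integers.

Answer: 0 3 5 6 8

Derivation:
Bit 0: prefix='1' (no match yet)
Bit 1: prefix='10' (no match yet)
Bit 2: prefix='101' -> emit 'h', reset
Bit 3: prefix='1' (no match yet)
Bit 4: prefix='11' -> emit 'a', reset
Bit 5: prefix='0' -> emit 'b', reset
Bit 6: prefix='1' (no match yet)
Bit 7: prefix='11' -> emit 'a', reset
Bit 8: prefix='0' -> emit 'b', reset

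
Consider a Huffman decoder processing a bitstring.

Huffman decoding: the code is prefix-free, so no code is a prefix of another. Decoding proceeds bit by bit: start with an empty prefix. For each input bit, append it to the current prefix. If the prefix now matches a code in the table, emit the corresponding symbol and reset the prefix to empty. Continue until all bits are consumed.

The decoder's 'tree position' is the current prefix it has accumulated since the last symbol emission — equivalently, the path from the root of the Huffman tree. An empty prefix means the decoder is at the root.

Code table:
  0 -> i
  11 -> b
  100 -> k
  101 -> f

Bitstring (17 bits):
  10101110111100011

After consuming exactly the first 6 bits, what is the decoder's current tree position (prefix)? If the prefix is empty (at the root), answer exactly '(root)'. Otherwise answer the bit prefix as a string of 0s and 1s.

Answer: (root)

Derivation:
Bit 0: prefix='1' (no match yet)
Bit 1: prefix='10' (no match yet)
Bit 2: prefix='101' -> emit 'f', reset
Bit 3: prefix='0' -> emit 'i', reset
Bit 4: prefix='1' (no match yet)
Bit 5: prefix='11' -> emit 'b', reset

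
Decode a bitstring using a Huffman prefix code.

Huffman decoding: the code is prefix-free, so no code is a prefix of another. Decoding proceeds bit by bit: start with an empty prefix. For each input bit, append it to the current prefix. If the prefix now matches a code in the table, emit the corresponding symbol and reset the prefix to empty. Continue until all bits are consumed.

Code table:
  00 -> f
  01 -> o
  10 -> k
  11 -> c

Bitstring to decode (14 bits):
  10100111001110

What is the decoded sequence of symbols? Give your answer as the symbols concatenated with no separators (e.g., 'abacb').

Answer: kkocfck

Derivation:
Bit 0: prefix='1' (no match yet)
Bit 1: prefix='10' -> emit 'k', reset
Bit 2: prefix='1' (no match yet)
Bit 3: prefix='10' -> emit 'k', reset
Bit 4: prefix='0' (no match yet)
Bit 5: prefix='01' -> emit 'o', reset
Bit 6: prefix='1' (no match yet)
Bit 7: prefix='11' -> emit 'c', reset
Bit 8: prefix='0' (no match yet)
Bit 9: prefix='00' -> emit 'f', reset
Bit 10: prefix='1' (no match yet)
Bit 11: prefix='11' -> emit 'c', reset
Bit 12: prefix='1' (no match yet)
Bit 13: prefix='10' -> emit 'k', reset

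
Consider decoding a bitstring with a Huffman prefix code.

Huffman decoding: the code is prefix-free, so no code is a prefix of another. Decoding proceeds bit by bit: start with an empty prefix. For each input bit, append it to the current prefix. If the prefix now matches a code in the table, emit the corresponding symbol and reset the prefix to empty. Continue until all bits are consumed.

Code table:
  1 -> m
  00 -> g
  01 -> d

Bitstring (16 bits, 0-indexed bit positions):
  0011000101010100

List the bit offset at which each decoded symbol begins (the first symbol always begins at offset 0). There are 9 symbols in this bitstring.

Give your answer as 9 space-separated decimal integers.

Bit 0: prefix='0' (no match yet)
Bit 1: prefix='00' -> emit 'g', reset
Bit 2: prefix='1' -> emit 'm', reset
Bit 3: prefix='1' -> emit 'm', reset
Bit 4: prefix='0' (no match yet)
Bit 5: prefix='00' -> emit 'g', reset
Bit 6: prefix='0' (no match yet)
Bit 7: prefix='01' -> emit 'd', reset
Bit 8: prefix='0' (no match yet)
Bit 9: prefix='01' -> emit 'd', reset
Bit 10: prefix='0' (no match yet)
Bit 11: prefix='01' -> emit 'd', reset
Bit 12: prefix='0' (no match yet)
Bit 13: prefix='01' -> emit 'd', reset
Bit 14: prefix='0' (no match yet)
Bit 15: prefix='00' -> emit 'g', reset

Answer: 0 2 3 4 6 8 10 12 14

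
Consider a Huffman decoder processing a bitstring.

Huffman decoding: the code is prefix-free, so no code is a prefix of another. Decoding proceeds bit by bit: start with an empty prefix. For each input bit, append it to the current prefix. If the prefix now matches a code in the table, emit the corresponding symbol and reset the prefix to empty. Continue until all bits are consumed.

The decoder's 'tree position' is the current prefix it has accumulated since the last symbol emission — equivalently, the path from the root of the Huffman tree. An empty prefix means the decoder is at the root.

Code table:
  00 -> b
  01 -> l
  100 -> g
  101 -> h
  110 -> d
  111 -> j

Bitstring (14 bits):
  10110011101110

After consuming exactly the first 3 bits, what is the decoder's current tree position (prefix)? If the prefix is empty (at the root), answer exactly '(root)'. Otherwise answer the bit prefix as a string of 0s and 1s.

Answer: (root)

Derivation:
Bit 0: prefix='1' (no match yet)
Bit 1: prefix='10' (no match yet)
Bit 2: prefix='101' -> emit 'h', reset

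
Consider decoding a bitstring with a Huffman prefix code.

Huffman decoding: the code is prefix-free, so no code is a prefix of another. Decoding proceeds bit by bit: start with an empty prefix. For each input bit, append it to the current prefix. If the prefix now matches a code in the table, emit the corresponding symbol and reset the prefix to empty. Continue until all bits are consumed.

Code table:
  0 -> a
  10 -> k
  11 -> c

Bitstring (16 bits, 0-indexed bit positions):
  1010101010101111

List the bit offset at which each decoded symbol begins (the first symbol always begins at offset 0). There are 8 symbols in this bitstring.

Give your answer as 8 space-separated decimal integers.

Bit 0: prefix='1' (no match yet)
Bit 1: prefix='10' -> emit 'k', reset
Bit 2: prefix='1' (no match yet)
Bit 3: prefix='10' -> emit 'k', reset
Bit 4: prefix='1' (no match yet)
Bit 5: prefix='10' -> emit 'k', reset
Bit 6: prefix='1' (no match yet)
Bit 7: prefix='10' -> emit 'k', reset
Bit 8: prefix='1' (no match yet)
Bit 9: prefix='10' -> emit 'k', reset
Bit 10: prefix='1' (no match yet)
Bit 11: prefix='10' -> emit 'k', reset
Bit 12: prefix='1' (no match yet)
Bit 13: prefix='11' -> emit 'c', reset
Bit 14: prefix='1' (no match yet)
Bit 15: prefix='11' -> emit 'c', reset

Answer: 0 2 4 6 8 10 12 14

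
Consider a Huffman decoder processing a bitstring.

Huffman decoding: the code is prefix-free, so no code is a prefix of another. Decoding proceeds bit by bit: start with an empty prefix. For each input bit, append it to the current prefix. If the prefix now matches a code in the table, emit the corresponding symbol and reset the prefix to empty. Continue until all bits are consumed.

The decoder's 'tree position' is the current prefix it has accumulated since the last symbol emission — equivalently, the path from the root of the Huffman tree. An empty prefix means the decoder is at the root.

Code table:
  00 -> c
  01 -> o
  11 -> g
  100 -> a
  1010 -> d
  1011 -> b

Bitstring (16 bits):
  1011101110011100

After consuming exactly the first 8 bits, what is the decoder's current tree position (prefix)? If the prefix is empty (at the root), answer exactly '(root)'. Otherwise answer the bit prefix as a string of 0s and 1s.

Answer: (root)

Derivation:
Bit 0: prefix='1' (no match yet)
Bit 1: prefix='10' (no match yet)
Bit 2: prefix='101' (no match yet)
Bit 3: prefix='1011' -> emit 'b', reset
Bit 4: prefix='1' (no match yet)
Bit 5: prefix='10' (no match yet)
Bit 6: prefix='101' (no match yet)
Bit 7: prefix='1011' -> emit 'b', reset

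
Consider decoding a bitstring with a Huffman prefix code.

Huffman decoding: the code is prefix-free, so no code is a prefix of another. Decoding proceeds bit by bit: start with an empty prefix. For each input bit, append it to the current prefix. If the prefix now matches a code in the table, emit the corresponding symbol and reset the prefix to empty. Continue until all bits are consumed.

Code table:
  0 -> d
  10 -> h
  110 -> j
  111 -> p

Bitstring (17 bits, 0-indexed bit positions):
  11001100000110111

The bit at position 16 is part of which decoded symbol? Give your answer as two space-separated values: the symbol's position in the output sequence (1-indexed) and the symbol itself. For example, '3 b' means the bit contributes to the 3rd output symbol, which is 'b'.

Answer: 9 p

Derivation:
Bit 0: prefix='1' (no match yet)
Bit 1: prefix='11' (no match yet)
Bit 2: prefix='110' -> emit 'j', reset
Bit 3: prefix='0' -> emit 'd', reset
Bit 4: prefix='1' (no match yet)
Bit 5: prefix='11' (no match yet)
Bit 6: prefix='110' -> emit 'j', reset
Bit 7: prefix='0' -> emit 'd', reset
Bit 8: prefix='0' -> emit 'd', reset
Bit 9: prefix='0' -> emit 'd', reset
Bit 10: prefix='0' -> emit 'd', reset
Bit 11: prefix='1' (no match yet)
Bit 12: prefix='11' (no match yet)
Bit 13: prefix='110' -> emit 'j', reset
Bit 14: prefix='1' (no match yet)
Bit 15: prefix='11' (no match yet)
Bit 16: prefix='111' -> emit 'p', reset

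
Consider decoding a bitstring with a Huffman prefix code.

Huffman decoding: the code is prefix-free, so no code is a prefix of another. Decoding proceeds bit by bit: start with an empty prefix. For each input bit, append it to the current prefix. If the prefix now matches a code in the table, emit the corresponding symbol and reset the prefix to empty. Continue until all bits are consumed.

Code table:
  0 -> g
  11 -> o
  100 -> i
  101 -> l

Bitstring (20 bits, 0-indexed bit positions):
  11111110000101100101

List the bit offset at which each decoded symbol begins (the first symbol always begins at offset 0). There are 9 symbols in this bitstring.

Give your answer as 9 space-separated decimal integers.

Answer: 0 2 4 6 9 10 11 14 17

Derivation:
Bit 0: prefix='1' (no match yet)
Bit 1: prefix='11' -> emit 'o', reset
Bit 2: prefix='1' (no match yet)
Bit 3: prefix='11' -> emit 'o', reset
Bit 4: prefix='1' (no match yet)
Bit 5: prefix='11' -> emit 'o', reset
Bit 6: prefix='1' (no match yet)
Bit 7: prefix='10' (no match yet)
Bit 8: prefix='100' -> emit 'i', reset
Bit 9: prefix='0' -> emit 'g', reset
Bit 10: prefix='0' -> emit 'g', reset
Bit 11: prefix='1' (no match yet)
Bit 12: prefix='10' (no match yet)
Bit 13: prefix='101' -> emit 'l', reset
Bit 14: prefix='1' (no match yet)
Bit 15: prefix='10' (no match yet)
Bit 16: prefix='100' -> emit 'i', reset
Bit 17: prefix='1' (no match yet)
Bit 18: prefix='10' (no match yet)
Bit 19: prefix='101' -> emit 'l', reset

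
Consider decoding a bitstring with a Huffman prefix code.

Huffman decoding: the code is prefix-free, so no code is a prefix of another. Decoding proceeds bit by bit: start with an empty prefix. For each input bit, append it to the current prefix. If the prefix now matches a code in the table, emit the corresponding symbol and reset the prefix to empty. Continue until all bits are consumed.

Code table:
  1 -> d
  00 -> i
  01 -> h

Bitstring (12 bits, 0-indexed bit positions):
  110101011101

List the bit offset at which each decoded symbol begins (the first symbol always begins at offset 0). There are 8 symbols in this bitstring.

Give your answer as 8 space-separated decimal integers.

Bit 0: prefix='1' -> emit 'd', reset
Bit 1: prefix='1' -> emit 'd', reset
Bit 2: prefix='0' (no match yet)
Bit 3: prefix='01' -> emit 'h', reset
Bit 4: prefix='0' (no match yet)
Bit 5: prefix='01' -> emit 'h', reset
Bit 6: prefix='0' (no match yet)
Bit 7: prefix='01' -> emit 'h', reset
Bit 8: prefix='1' -> emit 'd', reset
Bit 9: prefix='1' -> emit 'd', reset
Bit 10: prefix='0' (no match yet)
Bit 11: prefix='01' -> emit 'h', reset

Answer: 0 1 2 4 6 8 9 10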